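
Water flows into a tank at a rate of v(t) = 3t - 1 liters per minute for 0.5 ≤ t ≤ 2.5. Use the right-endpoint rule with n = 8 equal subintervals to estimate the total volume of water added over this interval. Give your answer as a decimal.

Δt = (2.5 − 0.5)/8 = 0.25.
Right endpoints: 0.75, 1, 1.25, 1.5, 1.75, 2, 2.25, 2.5.
v(0.75) = 1.25, v(1) = 2, v(1.25) = 2.75, v(1.5) = 3.5, v(1.75) = 4.25, v(2) = 5, v(2.25) = 5.75, v(2.5) = 6.5.
Sum = Δt · [v(0.75) + v(1) + v(1.25) + ...].
Sum = 7.75.

7.75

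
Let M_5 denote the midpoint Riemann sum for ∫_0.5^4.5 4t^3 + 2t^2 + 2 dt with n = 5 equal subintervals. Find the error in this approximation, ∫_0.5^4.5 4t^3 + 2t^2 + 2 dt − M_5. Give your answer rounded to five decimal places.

Exact integral: ∫_0.5^4.5 f(t) dt ≈ 478.6666667.
M_5 = 471.84.
Error ≈ 478.6666667 − 471.84 ≈ 6.82667.

6.82667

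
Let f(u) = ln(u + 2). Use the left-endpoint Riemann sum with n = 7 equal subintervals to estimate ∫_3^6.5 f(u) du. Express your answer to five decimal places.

6.50900

Δu = (6.5 − 3)/7 = 0.5.
Left endpoints: 3, 3.5, 4, 4.5, 5, 5.5, 6.
f(3) ≈ 1.60944, f(3.5) ≈ 1.70475, f(4) ≈ 1.79176, f(4.5) ≈ 1.87180, f(5) ≈ 1.94591, f(5.5) ≈ 2.01490, f(6) ≈ 2.07944.
Sum = Δu · [f(3) + f(3.5) + f(4) + ...].
Sum ≈ 6.50900.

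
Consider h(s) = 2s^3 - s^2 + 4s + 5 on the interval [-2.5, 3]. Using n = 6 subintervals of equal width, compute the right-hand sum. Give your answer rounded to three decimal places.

88.041

Δs = (3 − (-2.5))/6 = 11/12.
Right endpoints: -19/12, -2/3, 0.25, 7/6, 25/12, 3.
h(-19/12) = -10177/864, h(-2/3) = 35/27, h(0.25) = 5.96875, h(7/6) = 310/27, h(25/12) = 23395/864, h(3) = 62.
Sum = Δs · [h(-19/12) + h(-2/3) + h(0.25) + ...].
Sum ≈ 88.041.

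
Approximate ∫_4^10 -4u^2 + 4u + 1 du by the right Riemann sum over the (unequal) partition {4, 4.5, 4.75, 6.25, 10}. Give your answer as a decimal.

Subinterval widths: 0.5, 0.25, 1.5, 3.75.
Right endpoints: 4.5, 4.75, 6.25, 10.
f(4.5) = -62, f(4.75) = -70.25, f(6.25) = -130.25, f(10) = -359.
Sum = Σ Δu_i · f(u_i).
Sum = -1590.1875.

-1590.1875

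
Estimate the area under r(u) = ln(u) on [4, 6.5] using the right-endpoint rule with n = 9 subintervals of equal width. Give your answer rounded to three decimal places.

Δu = (6.5 − 4)/9 = 5/18.
Right endpoints: 77/18, 41/9, 29/6, 46/9, 97/18, 17/3, 107/18, 56/9, 6.5.
r(77/18) ≈ 1.453, r(41/9) ≈ 1.516, r(29/6) ≈ 1.576, r(46/9) ≈ 1.631, r(97/18) ≈ 1.684, r(17/3) ≈ 1.735, r(107/18) ≈ 1.782, r(56/9) ≈ 1.828, r(6.5) ≈ 1.872.
Sum = Δu · [r(77/18) + r(41/9) + r(29/6) + ...].
Sum ≈ 4.188.

4.188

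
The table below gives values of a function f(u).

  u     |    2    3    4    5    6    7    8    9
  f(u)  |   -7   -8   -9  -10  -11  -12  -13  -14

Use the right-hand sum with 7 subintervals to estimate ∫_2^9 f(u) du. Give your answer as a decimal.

-77

Δu = 1.
Sum = 1·[(-8) + (-9) + (-10) + (-11) + (-12) + (-13) + (-14)] = -77.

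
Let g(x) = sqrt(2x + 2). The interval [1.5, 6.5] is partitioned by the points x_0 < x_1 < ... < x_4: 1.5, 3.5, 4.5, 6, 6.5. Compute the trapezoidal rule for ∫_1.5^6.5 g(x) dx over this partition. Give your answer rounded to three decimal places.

15.592

Subinterval widths: 2, 1, 1.5, 0.5.
g(1.5) ≈ 2.236, g(3.5) ≈ 3.000, g(4.5) ≈ 3.317, g(6) ≈ 3.742, g(6.5) ≈ 3.873.
On each subinterval the trapezoid contributes (Δx_i/2)·[g(x_{i-1}) + g(x_i)].
Sum ≈ 15.592.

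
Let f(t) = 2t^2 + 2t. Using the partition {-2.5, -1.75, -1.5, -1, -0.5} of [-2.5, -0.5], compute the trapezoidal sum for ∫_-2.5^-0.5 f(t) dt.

Subinterval widths: 0.75, 0.25, 0.5, 0.5.
f(-2.5) = 7.5, f(-1.75) = 2.625, f(-1.5) = 1.5, f(-1) = 0, f(-0.5) = -0.5.
On each subinterval the trapezoid contributes (Δt_i/2)·[f(t_{i-1}) + f(t_i)].
Sum = 4.5625.

4.5625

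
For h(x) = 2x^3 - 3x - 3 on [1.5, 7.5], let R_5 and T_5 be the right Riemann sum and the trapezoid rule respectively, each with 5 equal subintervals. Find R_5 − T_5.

R_5 = 2010.78.
T_5 = 1519.38.
R_5 − T_5 = 491.4.

491.4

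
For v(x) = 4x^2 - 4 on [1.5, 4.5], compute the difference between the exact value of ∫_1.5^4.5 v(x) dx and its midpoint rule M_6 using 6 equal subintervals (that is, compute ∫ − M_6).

Exact integral: ∫_1.5^4.5 v(x) dx = 105.
M_6 = 104.75.
Error = 105 − 104.75 = 0.25.

0.25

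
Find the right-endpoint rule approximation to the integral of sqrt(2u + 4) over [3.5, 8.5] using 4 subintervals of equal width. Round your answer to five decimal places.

20.69747

Δu = (8.5 − 3.5)/4 = 1.25.
Right endpoints: 4.75, 6, 7.25, 8.5.
f(4.75) ≈ 3.67423, f(6) ≈ 4.00000, f(7.25) ≈ 4.30116, f(8.5) ≈ 4.58258.
Sum = Δu · [f(4.75) + f(6) + f(7.25) + f(8.5)].
Sum ≈ 20.69747.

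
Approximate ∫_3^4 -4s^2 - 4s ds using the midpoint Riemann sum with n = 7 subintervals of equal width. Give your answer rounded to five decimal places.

Δs = (4 − 3)/7 = 1/7.
Midpoints: 43/14, 45/14, 47/14, 3.5, 51/14, 53/14, 55/14.
f(43/14) = -2451/49, f(45/14) = -2655/49, f(47/14) = -2867/49, f(3.5) = -63, f(51/14) = -3315/49, f(53/14) = -3551/49, f(55/14) = -3795/49.
Sum = Δs · [f(43/14) + f(45/14) + f(47/14) + ...].
Sum ≈ -63.32653.

-63.32653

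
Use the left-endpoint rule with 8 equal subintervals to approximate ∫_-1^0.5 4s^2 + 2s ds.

Δs = (0.5 − (-1))/8 = 0.1875.
Left endpoints: -1, -0.8125, -0.625, -0.4375, -0.25, -0.0625, 0.125, 0.3125.
f(-1) = 2, f(-0.8125) = 1.015625, f(-0.625) = 0.3125, f(-0.4375) = -0.109375, f(-0.25) = -0.25, f(-0.0625) = -0.109375, f(0.125) = 0.3125, f(0.3125) = 1.015625.
Sum = Δs · [f(-1) + f(-0.8125) + f(-0.625) + ...].
Sum = 0.78515625.

0.78515625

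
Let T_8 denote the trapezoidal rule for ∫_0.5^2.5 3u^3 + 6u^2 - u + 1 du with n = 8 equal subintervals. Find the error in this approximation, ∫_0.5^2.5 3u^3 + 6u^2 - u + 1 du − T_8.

Exact integral: ∫_0.5^2.5 f(u) du = 59.25.
T_8 = 59.65625.
Error = 59.25 − 59.65625 = -0.40625.

-0.40625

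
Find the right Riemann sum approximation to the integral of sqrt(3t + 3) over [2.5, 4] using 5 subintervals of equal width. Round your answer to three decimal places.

Δt = (4 − 2.5)/5 = 0.3.
Right endpoints: 2.8, 3.1, 3.4, 3.7, 4.
f(2.8) ≈ 3.376, f(3.1) ≈ 3.507, f(3.4) ≈ 3.633, f(3.7) ≈ 3.755, f(4) ≈ 3.873.
Sum = Δt · [f(2.8) + f(3.1) + f(3.4) + f(3.7) + f(4)].
Sum ≈ 5.443.

5.443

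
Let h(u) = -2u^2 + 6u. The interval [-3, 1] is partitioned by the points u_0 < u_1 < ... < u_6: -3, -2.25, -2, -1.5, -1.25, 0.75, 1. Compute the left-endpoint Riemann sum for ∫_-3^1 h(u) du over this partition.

Subinterval widths: 0.75, 0.25, 0.5, 0.25, 2, 0.25.
Left endpoints: -3, -2.25, -2, -1.5, -1.25, 0.75.
h(-3) = -36, h(-2.25) = -23.625, h(-2) = -20, h(-1.5) = -13.5, h(-1.25) = -10.625, h(0.75) = 3.375.
Sum = Σ Δu_i · h(u_i).
Sum = -66.6875.

-66.6875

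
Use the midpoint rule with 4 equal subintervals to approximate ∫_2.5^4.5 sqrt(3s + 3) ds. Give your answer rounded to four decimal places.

7.3342

Δs = (4.5 − 2.5)/4 = 0.5.
Midpoints: 2.75, 3.25, 3.75, 4.25.
f(2.75) ≈ 3.3541, f(3.25) ≈ 3.5707, f(3.75) ≈ 3.7749, f(4.25) ≈ 3.9686.
Sum = Δs · [f(2.75) + f(3.25) + f(3.75) + f(4.25)].
Sum ≈ 7.3342.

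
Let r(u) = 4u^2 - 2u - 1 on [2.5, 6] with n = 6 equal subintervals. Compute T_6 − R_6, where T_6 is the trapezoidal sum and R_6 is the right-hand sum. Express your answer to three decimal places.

-32.667

T_6 ≈ 234.71065.
R_6 ≈ 267.37731.
T_6 − R_6 ≈ -32.667.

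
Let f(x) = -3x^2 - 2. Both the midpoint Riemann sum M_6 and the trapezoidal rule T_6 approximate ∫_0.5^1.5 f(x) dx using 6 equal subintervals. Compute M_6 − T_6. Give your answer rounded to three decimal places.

M_6 ≈ -5.24306.
T_6 ≈ -5.26389.
M_6 − T_6 ≈ 0.021.

0.021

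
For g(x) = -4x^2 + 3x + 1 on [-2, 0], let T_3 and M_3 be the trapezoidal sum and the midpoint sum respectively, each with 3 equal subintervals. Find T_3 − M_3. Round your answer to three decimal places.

-0.889

T_3 ≈ -15.25926.
M_3 ≈ -14.37037.
T_3 − M_3 ≈ -0.889.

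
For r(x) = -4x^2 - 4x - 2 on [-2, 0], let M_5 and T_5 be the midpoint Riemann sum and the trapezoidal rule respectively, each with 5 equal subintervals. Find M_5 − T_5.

0.32

M_5 = -6.56.
T_5 = -6.88.
M_5 − T_5 = 0.32.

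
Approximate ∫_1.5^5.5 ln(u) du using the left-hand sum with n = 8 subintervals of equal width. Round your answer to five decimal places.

Δu = (5.5 − 1.5)/8 = 0.5.
Left endpoints: 1.5, 2, 2.5, 3, 3.5, 4, 4.5, 5.
f(1.5) ≈ 0.40547, f(2) ≈ 0.69315, f(2.5) ≈ 0.91629, f(3) ≈ 1.09861, f(3.5) ≈ 1.25276, f(4) ≈ 1.38629, f(4.5) ≈ 1.50408, f(5) ≈ 1.60944.
Sum = Δu · [f(1.5) + f(2) + f(2.5) + ...].
Sum ≈ 4.43304.

4.43304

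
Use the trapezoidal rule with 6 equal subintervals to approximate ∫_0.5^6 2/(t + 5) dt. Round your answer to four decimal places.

1.3898

Δt = (6 − 0.5)/6 = 11/12.
f(0.5) = 4/11, f(17/12) = 24/77, f(7/3) = 3/11, f(3.25) = 8/33, f(25/6) = 12/55, f(61/12) = 24/121, f(6) = 2/11.
T_6 = (Δt/2)·[f(t_0) + 2f(t_1) + ... + 2f(t_{5}) + f(t_6)].
Sum ≈ 1.3898.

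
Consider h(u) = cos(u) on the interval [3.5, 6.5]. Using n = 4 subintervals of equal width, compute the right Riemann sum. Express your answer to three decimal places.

1.257

Δu = (6.5 − 3.5)/4 = 0.75.
Right endpoints: 4.25, 5, 5.75, 6.5.
h(4.25) ≈ -0.446, h(5) ≈ 0.284, h(5.75) ≈ 0.861, h(6.5) ≈ 0.977.
Sum = Δu · [h(4.25) + h(5) + h(5.75) + h(6.5)].
Sum ≈ 1.257.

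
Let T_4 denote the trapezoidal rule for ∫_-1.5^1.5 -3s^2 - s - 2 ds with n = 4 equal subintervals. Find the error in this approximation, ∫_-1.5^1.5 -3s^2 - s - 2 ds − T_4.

Exact integral: ∫_-1.5^1.5 f(s) ds = -12.75.
T_4 = -13.59375.
Error = -12.75 − (-13.59375) = 0.84375.

0.84375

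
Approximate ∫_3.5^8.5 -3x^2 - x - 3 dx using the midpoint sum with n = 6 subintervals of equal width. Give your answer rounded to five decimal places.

-615.38194

Δx = (8.5 − 3.5)/6 = 5/6.
Midpoints: 47/12, 4.75, 67/12, 77/12, 7.25, 97/12.
f(47/12) = -52.9375, f(4.75) = -75.4375, f(67/12) = -4901/48, f(77/12) = -132.9375, f(7.25) = -167.9375, f(97/12) = -9941/48.
Sum = Δx · [f(47/12) + f(4.75) + f(67/12) + ...].
Sum ≈ -615.38194.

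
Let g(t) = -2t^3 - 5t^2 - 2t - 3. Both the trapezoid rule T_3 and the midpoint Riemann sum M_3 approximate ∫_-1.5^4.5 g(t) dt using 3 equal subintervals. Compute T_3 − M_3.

T_3 = -452.
M_3 = -368.
T_3 − M_3 = -84.

-84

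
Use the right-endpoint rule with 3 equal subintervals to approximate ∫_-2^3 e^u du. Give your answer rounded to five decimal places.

40.99289

Δu = (3 − (-2))/3 = 5/3.
Right endpoints: -1/3, 4/3, 3.
f(-1/3) ≈ 0.71653, f(4/3) ≈ 3.79367, f(3) ≈ 20.08554.
Sum = Δu · [f(-1/3) + f(4/3) + f(3)].
Sum ≈ 40.99289.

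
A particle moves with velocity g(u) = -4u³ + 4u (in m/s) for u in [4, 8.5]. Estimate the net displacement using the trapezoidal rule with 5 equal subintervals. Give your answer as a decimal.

Δu = (8.5 − 4)/5 = 0.9.
g(4) = -240, g(4.9) = -450.996, g(5.8) = -757.248, g(6.7) = -1176.252, g(7.6) = -1725.504, g(8.5) = -2422.5.
T_5 = (Δu/2)·[g(u_0) + 2g(u_1) + ... + 2g(u_{4}) + g(u_5)].
Sum = -4897.125.

-4897.125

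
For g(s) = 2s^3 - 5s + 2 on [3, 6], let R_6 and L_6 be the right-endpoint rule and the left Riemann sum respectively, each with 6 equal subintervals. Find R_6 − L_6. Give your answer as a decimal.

181.5

R_6 = 640.125.
L_6 = 458.625.
R_6 − L_6 = 181.5.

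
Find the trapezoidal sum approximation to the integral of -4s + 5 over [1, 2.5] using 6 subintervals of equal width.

-3

Δs = (2.5 − 1)/6 = 0.25.
f(1) = 1, f(1.25) = 0, f(1.5) = -1, f(1.75) = -2, f(2) = -3, f(2.25) = -4, f(2.5) = -5.
T_6 = (Δs/2)·[f(s_0) + 2f(s_1) + ... + 2f(s_{5}) + f(s_6)].
Sum = -3.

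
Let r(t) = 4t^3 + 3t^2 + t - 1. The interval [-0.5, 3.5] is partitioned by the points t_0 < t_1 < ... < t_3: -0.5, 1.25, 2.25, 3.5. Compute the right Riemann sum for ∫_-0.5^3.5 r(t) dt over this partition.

347.75

Subinterval widths: 1.75, 1, 1.25.
Right endpoints: 1.25, 2.25, 3.5.
r(1.25) = 12.75, r(2.25) = 62, r(3.5) = 210.75.
Sum = Σ Δt_i · r(t_i).
Sum = 347.75.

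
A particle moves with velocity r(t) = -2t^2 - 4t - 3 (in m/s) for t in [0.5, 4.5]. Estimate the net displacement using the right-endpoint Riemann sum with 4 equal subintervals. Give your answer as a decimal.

-142

Δt = (4.5 − 0.5)/4 = 1.
Right endpoints: 1.5, 2.5, 3.5, 4.5.
r(1.5) = -13.5, r(2.5) = -25.5, r(3.5) = -41.5, r(4.5) = -61.5.
Sum = Δt · [r(1.5) + r(2.5) + r(3.5) + r(4.5)].
Sum = -142.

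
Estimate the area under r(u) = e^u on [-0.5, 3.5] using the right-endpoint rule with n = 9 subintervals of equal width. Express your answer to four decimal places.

40.2665

Δu = (3.5 − (-0.5))/9 = 4/9.
Right endpoints: -1/18, 7/18, 5/6, 23/18, 31/18, 13/6, 47/18, 55/18, 3.5.
r(-1/18) ≈ 0.9460, r(7/18) ≈ 1.4753, r(5/6) ≈ 2.3010, r(23/18) ≈ 3.5887, r(31/18) ≈ 5.5970, r(13/6) ≈ 8.7291, r(47/18) ≈ 13.6142, r(55/18) ≈ 21.2330, r(3.5) ≈ 33.1155.
Sum = Δu · [r(-1/18) + r(7/18) + r(5/6) + ...].
Sum ≈ 40.2665.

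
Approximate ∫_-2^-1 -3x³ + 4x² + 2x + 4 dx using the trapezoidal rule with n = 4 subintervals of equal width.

Δx = (-1 − (-2))/4 = 0.25.
f(-2) = 40, f(-1.75) = 28.828125, f(-1.5) = 20.125, f(-1.25) = 13.609375, f(-1) = 9.
T_4 = (Δx/2)·[f(x_0) + 2f(x_1) + 2f(x_2) + 2f(x_3) + f(x_4)].
Sum = 21.765625.

21.765625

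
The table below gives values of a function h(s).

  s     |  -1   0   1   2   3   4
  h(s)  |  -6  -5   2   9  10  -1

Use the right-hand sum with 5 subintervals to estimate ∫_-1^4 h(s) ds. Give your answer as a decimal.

15

Δs = 1.
Sum = 1·[(-5) + 2 + 9 + 10 + (-1)] = 15.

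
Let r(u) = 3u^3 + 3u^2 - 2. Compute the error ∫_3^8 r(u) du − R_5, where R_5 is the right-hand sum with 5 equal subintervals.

Exact integral: ∫_3^8 r(u) du = 3486.25.
R_5 = 4340.
Error = 3486.25 − 4340 = -853.75.

-853.75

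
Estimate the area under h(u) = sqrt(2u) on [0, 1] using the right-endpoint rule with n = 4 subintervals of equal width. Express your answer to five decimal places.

Δu = (1 − 0)/4 = 0.25.
Right endpoints: 0.25, 0.5, 0.75, 1.
h(0.25) ≈ 0.70711, h(0.5) ≈ 1.00000, h(0.75) ≈ 1.22474, h(1) ≈ 1.41421.
Sum = Δu · [h(0.25) + h(0.5) + h(0.75) + h(1)].
Sum ≈ 1.08652.

1.08652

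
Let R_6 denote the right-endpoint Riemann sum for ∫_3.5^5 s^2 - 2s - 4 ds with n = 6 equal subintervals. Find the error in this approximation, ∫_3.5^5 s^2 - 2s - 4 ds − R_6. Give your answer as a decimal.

-1.234375

Exact integral: ∫_3.5^5 f(s) ds = 8.625.
R_6 = 9.859375.
Error = 8.625 − 9.859375 = -1.234375.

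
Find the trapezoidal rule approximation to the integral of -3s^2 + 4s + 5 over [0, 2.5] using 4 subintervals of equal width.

Δs = (2.5 − 0)/4 = 0.625.
f(0) = 5, f(0.625) = 6.328125, f(1.25) = 5.3125, f(1.875) = 1.953125, f(2.5) = -3.75.
T_4 = (Δs/2)·[f(s_0) + 2f(s_1) + 2f(s_2) + 2f(s_3) + f(s_4)].
Sum = 8.88671875.

8.88671875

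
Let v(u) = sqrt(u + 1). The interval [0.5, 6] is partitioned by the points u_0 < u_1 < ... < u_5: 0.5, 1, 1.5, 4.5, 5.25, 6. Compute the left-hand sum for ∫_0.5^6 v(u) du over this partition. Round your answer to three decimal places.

Subinterval widths: 0.5, 0.5, 3, 0.75, 0.75.
Left endpoints: 0.5, 1, 1.5, 4.5, 5.25.
v(0.5) ≈ 1.225, v(1) ≈ 1.414, v(1.5) ≈ 1.581, v(4.5) ≈ 2.345, v(5.25) ≈ 2.500.
Sum = Σ Δu_i · v(u_i).
Sum ≈ 9.697.

9.697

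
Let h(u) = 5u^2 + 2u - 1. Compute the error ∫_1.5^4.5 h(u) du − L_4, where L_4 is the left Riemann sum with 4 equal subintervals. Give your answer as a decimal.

Exact integral: ∫_1.5^4.5 h(u) du = 161.25.
L_4 = 126.65625.
Error = 161.25 − 126.65625 = 34.59375.

34.59375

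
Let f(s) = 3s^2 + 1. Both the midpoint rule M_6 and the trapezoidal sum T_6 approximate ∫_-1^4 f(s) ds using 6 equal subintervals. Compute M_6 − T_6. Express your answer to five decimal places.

-2.60417

M_6 ≈ 69.1319444.
T_6 ≈ 71.7361111.
M_6 − T_6 ≈ -2.60417.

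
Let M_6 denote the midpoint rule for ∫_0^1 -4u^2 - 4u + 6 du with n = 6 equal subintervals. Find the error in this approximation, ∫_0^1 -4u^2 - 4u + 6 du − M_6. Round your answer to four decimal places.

Exact integral: ∫_0^1 f(u) du ≈ 2.666667.
M_6 ≈ 2.675926.
Error ≈ 2.666667 − 2.675926 ≈ -0.0093.

-0.0093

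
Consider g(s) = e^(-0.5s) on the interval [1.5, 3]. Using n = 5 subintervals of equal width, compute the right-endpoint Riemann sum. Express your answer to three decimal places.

Δs = (3 − 1.5)/5 = 0.3.
Right endpoints: 1.8, 2.1, 2.4, 2.7, 3.
g(1.8) ≈ 0.407, g(2.1) ≈ 0.350, g(2.4) ≈ 0.301, g(2.7) ≈ 0.259, g(3) ≈ 0.223.
Sum = Δs · [g(1.8) + g(2.1) + g(2.4) + g(2.7) + g(3)].
Sum ≈ 0.462.

0.462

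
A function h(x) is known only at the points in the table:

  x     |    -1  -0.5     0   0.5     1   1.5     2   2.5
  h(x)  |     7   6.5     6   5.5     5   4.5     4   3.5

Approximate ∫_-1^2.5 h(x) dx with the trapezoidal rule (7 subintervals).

Δx = 0.5.
T_7 = (0.5/2)·[7 + 2·6.5 + 2·6 + 2·5.5 + 2·5 + 2·4.5 + 2·4 + 3.5] = 18.375.

18.375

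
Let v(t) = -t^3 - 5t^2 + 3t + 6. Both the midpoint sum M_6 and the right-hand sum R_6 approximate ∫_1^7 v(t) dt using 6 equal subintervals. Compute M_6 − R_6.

M_6 = -1053.5.
R_6 = -1361.
M_6 − R_6 = 307.5.

307.5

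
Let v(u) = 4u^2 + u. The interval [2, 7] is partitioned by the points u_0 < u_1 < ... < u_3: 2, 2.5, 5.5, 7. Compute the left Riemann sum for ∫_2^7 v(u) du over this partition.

281.25

Subinterval widths: 0.5, 3, 1.5.
Left endpoints: 2, 2.5, 5.5.
v(2) = 18, v(2.5) = 27.5, v(5.5) = 126.5.
Sum = Σ Δu_i · v(u_i).
Sum = 281.25.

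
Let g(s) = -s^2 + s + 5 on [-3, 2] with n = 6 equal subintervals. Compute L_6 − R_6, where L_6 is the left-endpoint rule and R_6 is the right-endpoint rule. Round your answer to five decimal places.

L_6 ≈ 6.0879630.
R_6 ≈ 14.4212963.
L_6 − R_6 ≈ -8.33333.

-8.33333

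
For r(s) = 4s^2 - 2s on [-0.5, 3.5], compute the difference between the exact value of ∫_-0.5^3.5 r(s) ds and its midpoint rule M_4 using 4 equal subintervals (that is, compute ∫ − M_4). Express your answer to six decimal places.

1.333333

Exact integral: ∫_-0.5^3.5 r(s) ds ≈ 45.33333333.
M_4 = 44.
Error ≈ 45.33333333 − 44 ≈ 1.333333.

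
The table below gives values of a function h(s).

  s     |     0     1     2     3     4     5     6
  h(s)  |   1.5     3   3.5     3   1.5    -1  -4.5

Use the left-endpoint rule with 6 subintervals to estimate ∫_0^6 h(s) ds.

Δs = 1.
Sum = 1·[1.5 + 3 + 3.5 + 3 + 1.5 + (-1)] = 11.5.

11.5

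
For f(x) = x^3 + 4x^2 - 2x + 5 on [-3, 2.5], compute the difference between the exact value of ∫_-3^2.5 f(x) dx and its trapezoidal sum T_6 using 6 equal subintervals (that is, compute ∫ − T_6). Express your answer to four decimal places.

-2.5033

Exact integral: ∫_-3^2.5 f(x) dx ≈ 76.598958.
T_6 ≈ 79.102286.
Error ≈ 76.598958 − 79.102286 ≈ -2.5033.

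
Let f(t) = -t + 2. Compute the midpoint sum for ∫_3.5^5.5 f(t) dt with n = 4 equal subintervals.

-5

Δt = (5.5 − 3.5)/4 = 0.5.
Midpoints: 3.75, 4.25, 4.75, 5.25.
f(3.75) = -1.75, f(4.25) = -2.25, f(4.75) = -2.75, f(5.25) = -3.25.
Sum = Δt · [f(3.75) + f(4.25) + f(4.75) + f(5.25)].
Sum = -5.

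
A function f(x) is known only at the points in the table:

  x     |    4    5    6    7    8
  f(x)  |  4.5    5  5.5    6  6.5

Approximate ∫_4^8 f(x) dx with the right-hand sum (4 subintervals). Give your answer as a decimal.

Δx = 1.
Sum = 1·[5 + 5.5 + 6 + 6.5] = 23.

23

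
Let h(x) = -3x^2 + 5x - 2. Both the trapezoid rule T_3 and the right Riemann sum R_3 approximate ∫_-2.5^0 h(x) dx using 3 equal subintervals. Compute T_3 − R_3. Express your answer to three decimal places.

-13.021

T_3 ≈ -37.11806.
R_3 ≈ -24.09722.
T_3 − R_3 ≈ -13.021.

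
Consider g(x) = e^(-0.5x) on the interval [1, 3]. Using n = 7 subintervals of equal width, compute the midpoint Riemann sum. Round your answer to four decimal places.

0.7661

Δx = (3 − 1)/7 = 2/7.
Midpoints: 8/7, 10/7, 12/7, 2, 16/7, 18/7, 20/7.
g(8/7) ≈ 0.5647, g(10/7) ≈ 0.4895, g(12/7) ≈ 0.4244, g(2) ≈ 0.3679, g(16/7) ≈ 0.3189, g(18/7) ≈ 0.2765, g(20/7) ≈ 0.2397.
Sum = Δx · [g(8/7) + g(10/7) + g(12/7) + ...].
Sum ≈ 0.7661.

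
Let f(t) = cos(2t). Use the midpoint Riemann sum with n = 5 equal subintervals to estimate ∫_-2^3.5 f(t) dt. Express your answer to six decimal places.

Δt = (3.5 − (-2))/5 = 1.1.
Midpoints: -1.45, -0.35, 0.75, 1.85, 2.95.
f(-1.45) ≈ -0.970958, f(-0.35) ≈ 0.764842, f(0.75) ≈ 0.070737, f(1.85) ≈ -0.848100, f(2.95) ≈ 0.927478.
Sum = Δt · [f(-1.45) + f(-0.35) + f(0.75) + f(1.85) + f(2.95)].
Sum ≈ -0.061600.

-0.061600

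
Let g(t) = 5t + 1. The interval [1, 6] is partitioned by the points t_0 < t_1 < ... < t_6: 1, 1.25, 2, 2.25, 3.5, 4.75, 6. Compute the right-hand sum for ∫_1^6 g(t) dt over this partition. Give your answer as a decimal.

105.9375

Subinterval widths: 0.25, 0.75, 0.25, 1.25, 1.25, 1.25.
Right endpoints: 1.25, 2, 2.25, 3.5, 4.75, 6.
g(1.25) = 7.25, g(2) = 11, g(2.25) = 12.25, g(3.5) = 18.5, g(4.75) = 24.75, g(6) = 31.
Sum = Σ Δt_i · g(t_i).
Sum = 105.9375.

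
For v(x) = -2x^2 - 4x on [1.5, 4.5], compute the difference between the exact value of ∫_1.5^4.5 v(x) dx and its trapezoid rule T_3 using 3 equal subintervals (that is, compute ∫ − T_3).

Exact integral: ∫_1.5^4.5 v(x) dx = -94.5.
T_3 = -95.5.
Error = -94.5 − (-95.5) = 1.

1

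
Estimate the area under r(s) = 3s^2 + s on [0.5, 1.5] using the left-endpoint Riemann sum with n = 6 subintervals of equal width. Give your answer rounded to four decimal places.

3.6806

Δs = (1.5 − 0.5)/6 = 1/6.
Left endpoints: 0.5, 2/3, 5/6, 1, 7/6, 4/3.
r(0.5) = 1.25, r(2/3) = 2, r(5/6) = 35/12, r(1) = 4, r(7/6) = 5.25, r(4/3) = 20/3.
Sum = Δs · [r(0.5) + r(2/3) + r(5/6) + ...].
Sum ≈ 3.6806.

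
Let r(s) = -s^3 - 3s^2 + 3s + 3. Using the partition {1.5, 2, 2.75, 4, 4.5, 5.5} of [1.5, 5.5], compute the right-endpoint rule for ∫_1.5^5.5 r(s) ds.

Subinterval widths: 0.5, 0.75, 1.25, 0.5, 1.
Right endpoints: 2, 2.75, 4, 4.5, 5.5.
r(2) = -11, r(2.75) = -32.234375, r(4) = -97, r(4.5) = -135.375, r(5.5) = -237.625.
Sum = Σ Δs_i · r(s_i).
Sum = -456.23828125.

-456.23828125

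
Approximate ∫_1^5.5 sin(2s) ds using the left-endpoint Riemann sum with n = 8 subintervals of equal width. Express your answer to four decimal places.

Δs = (5.5 − 1)/8 = 0.5625.
Left endpoints: 1, 1.5625, 2.125, 2.6875, 3.25, 3.8125, 4.375, 4.9375.
f(1) ≈ 0.9093, f(1.5625) ≈ 0.0166, f(2.125) ≈ -0.8950, f(2.6875) ≈ -0.7884, f(3.25) ≈ 0.2151, f(3.8125) ≈ 0.9739, f(4.375) ≈ 0.6247, f(4.9375) ≈ -0.4352.
Sum = Δs · [f(1) + f(1.5625) + f(2.125) + ...].
Sum ≈ 0.3494.

0.3494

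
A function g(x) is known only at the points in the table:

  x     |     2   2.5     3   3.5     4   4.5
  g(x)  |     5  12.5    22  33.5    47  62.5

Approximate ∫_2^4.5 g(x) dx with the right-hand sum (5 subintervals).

88.75

Δx = 0.5.
Sum = 0.5·[12.5 + 22 + 33.5 + 47 + 62.5] = 88.75.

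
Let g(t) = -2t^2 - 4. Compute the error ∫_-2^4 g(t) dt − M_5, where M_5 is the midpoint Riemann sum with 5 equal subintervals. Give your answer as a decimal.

Exact integral: ∫_-2^4 g(t) dt = -72.
M_5 = -70.56.
Error = -72 − (-70.56) = -1.44.

-1.44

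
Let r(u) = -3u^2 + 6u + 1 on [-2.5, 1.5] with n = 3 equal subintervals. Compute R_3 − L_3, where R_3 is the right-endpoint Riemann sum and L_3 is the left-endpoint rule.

R_3 ≈ -6.5555556.
L_3 ≈ -54.5555556.
R_3 − L_3 = 48.

48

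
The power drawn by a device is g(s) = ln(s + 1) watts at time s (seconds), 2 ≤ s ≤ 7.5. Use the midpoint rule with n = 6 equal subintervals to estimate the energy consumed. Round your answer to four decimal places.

9.4022

Δs = (7.5 − 2)/6 = 11/12.
Midpoints: 59/24, 3.375, 103/24, 125/24, 6.125, 169/24.
g(59/24) ≈ 1.2408, g(3.375) ≈ 1.4759, g(103/24) ≈ 1.6661, g(125/24) ≈ 1.8259, g(6.125) ≈ 1.9636, g(169/24) ≈ 2.0846.
Sum = Δs · [g(59/24) + g(3.375) + g(103/24) + ...].
Sum ≈ 9.4022.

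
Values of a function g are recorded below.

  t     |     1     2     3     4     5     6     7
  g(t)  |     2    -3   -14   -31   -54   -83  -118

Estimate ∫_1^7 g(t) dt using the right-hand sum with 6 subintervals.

-303

Δt = 1.
Sum = 1·[(-3) + (-14) + (-31) + (-54) + (-83) + (-118)] = -303.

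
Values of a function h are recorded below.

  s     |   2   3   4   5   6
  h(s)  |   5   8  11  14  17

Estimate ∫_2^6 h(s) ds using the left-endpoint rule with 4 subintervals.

Δs = 1.
Sum = 1·[5 + 8 + 11 + 14] = 38.

38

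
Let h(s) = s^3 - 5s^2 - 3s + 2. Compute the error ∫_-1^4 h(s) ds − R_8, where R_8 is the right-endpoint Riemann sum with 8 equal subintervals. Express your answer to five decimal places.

Exact integral: ∫_-1^4 h(s) ds ≈ -57.0833333.
R_8 = -65.05859375.
Error ≈ -57.0833333 − (-65.05859375) ≈ 7.97526.

7.97526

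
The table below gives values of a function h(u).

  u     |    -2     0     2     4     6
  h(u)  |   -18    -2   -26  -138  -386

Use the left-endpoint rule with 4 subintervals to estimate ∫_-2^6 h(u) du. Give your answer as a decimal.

Δu = 2.
Sum = 2·[(-18) + (-2) + (-26) + (-138)] = -368.

-368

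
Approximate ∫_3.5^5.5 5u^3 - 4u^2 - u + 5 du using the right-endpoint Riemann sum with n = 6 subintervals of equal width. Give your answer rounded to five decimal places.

Δu = (5.5 − 3.5)/6 = 1/3.
Right endpoints: 23/6, 25/6, 4.5, 29/6, 31/6, 5.5.
f(23/6) = 48391/216, f(25/6) = 63305/216, f(4.5) = 375.125, f(29/6) = 101797/216, f(31/6) = 125855/216, f(5.5) = 710.375.
Sum = Δu · [f(23/6) + f(25/6) + f(4.5) + ...].
Sum ≈ 885.51852.

885.51852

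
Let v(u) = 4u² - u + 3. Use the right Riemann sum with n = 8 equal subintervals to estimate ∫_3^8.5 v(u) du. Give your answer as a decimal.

854.51953125

Δu = (8.5 − 3)/8 = 0.6875.
Right endpoints: 3.6875, 4.375, 5.0625, 5.75, 6.4375, 7.125, 7.8125, 8.5.
v(3.6875) = 53.703125, v(4.375) = 75.1875, v(5.0625) = 100.453125, v(5.75) = 129.5, v(6.4375) = 162.328125, v(7.125) = 198.9375, v(7.8125) = 239.328125, v(8.5) = 283.5.
Sum = Δu · [v(3.6875) + v(4.375) + v(5.0625) + ...].
Sum = 854.51953125.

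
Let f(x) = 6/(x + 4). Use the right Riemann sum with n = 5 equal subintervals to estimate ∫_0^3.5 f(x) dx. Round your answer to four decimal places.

3.5376

Δx = (3.5 − 0)/5 = 0.7.
Right endpoints: 0.7, 1.4, 2.1, 2.8, 3.5.
f(0.7) = 60/47, f(1.4) = 10/9, f(2.1) = 60/61, f(2.8) = 15/17, f(3.5) = 0.8.
Sum = Δx · [f(0.7) + f(1.4) + f(2.1) + f(2.8) + f(3.5)].
Sum ≈ 3.5376.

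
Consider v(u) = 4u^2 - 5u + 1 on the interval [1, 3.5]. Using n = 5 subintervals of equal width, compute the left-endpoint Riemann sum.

Δu = (3.5 − 1)/5 = 0.5.
Left endpoints: 1, 1.5, 2, 2.5, 3.
v(1) = 0, v(1.5) = 2.5, v(2) = 7, v(2.5) = 13.5, v(3) = 22.
Sum = Δu · [v(1) + v(1.5) + v(2) + v(2.5) + v(3)].
Sum = 22.5.

22.5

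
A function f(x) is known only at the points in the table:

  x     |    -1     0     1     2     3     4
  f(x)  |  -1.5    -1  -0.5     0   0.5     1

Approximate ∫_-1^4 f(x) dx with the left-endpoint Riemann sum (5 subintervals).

Δx = 1.
Sum = 1·[(-1.5) + (-1) + (-0.5) + 0 + 0.5] = -2.5.

-2.5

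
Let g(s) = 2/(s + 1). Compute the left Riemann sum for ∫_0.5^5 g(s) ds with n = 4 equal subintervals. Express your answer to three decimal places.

Δs = (5 − 0.5)/4 = 1.125.
Left endpoints: 0.5, 1.625, 2.75, 3.875.
g(0.5) = 4/3, g(1.625) = 16/21, g(2.75) = 8/15, g(3.875) = 16/39.
Sum = Δs · [g(0.5) + g(1.625) + g(2.75) + g(3.875)].
Sum ≈ 3.419.

3.419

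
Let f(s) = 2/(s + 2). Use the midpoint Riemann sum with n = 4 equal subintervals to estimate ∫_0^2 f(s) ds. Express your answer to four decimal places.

1.3824

Δs = (2 − 0)/4 = 0.5.
Midpoints: 0.25, 0.75, 1.25, 1.75.
f(0.25) = 8/9, f(0.75) = 8/11, f(1.25) = 8/13, f(1.75) = 8/15.
Sum = Δs · [f(0.25) + f(0.75) + f(1.25) + f(1.75)].
Sum ≈ 1.3824.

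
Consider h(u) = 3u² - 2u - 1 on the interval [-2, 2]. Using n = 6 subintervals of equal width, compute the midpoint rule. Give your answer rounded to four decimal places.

Δu = (2 − (-2))/6 = 2/3.
Midpoints: -5/3, -1, -1/3, 1/3, 1, 5/3.
h(-5/3) = 32/3, h(-1) = 4, h(-1/3) = 0, h(1/3) = -4/3, h(1) = 0, h(5/3) = 4.
Sum = Δu · [h(-5/3) + h(-1) + h(-1/3) + ...].
Sum ≈ 11.5556.

11.5556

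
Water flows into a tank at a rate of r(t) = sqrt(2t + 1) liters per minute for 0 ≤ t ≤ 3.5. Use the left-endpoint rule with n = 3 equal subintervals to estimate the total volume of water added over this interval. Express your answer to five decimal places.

6.07392

Δt = (3.5 − 0)/3 = 7/6.
Left endpoints: 0, 7/6, 7/3.
r(0) ≈ 1.00000, r(7/6) ≈ 1.82574, r(7/3) ≈ 2.38048.
Sum = Δt · [r(0) + r(7/6) + r(7/3)].
Sum ≈ 6.07392.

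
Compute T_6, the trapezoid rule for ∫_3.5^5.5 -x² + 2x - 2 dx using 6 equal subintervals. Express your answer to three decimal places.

-27.204

Δx = (5.5 − 3.5)/6 = 1/3.
f(3.5) = -7.25, f(23/6) = -325/36, f(25/6) = -397/36, f(4.5) = -13.25, f(29/6) = -565/36, f(31/6) = -661/36, f(5.5) = -21.25.
T_6 = (Δx/2)·[f(x_0) + 2f(x_1) + ... + 2f(x_{5}) + f(x_6)].
Sum ≈ -27.204.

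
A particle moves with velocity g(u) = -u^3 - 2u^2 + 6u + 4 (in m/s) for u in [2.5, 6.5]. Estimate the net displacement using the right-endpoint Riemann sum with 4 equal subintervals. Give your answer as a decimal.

-649

Δu = (6.5 − 2.5)/4 = 1.
Right endpoints: 3.5, 4.5, 5.5, 6.5.
g(3.5) = -42.375, g(4.5) = -100.625, g(5.5) = -189.875, g(6.5) = -316.125.
Sum = Δu · [g(3.5) + g(4.5) + g(5.5) + g(6.5)].
Sum = -649.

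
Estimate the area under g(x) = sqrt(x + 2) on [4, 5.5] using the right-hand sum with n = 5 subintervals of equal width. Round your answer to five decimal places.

3.93831

Δx = (5.5 − 4)/5 = 0.3.
Right endpoints: 4.3, 4.6, 4.9, 5.2, 5.5.
g(4.3) ≈ 2.50998, g(4.6) ≈ 2.56905, g(4.9) ≈ 2.62679, g(5.2) ≈ 2.68328, g(5.5) ≈ 2.73861.
Sum = Δx · [g(4.3) + g(4.6) + g(4.9) + g(5.2) + g(5.5)].
Sum ≈ 3.93831.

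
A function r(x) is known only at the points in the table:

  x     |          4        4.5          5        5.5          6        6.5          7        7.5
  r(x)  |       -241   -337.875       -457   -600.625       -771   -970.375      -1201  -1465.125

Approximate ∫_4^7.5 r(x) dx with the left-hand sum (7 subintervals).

Δx = 0.5.
Sum = 0.5·[(-241) + (-337.875) + (-457) + (-600.625) + (-771) + (-970.375) + (-1201)] = -2289.4375.

-2289.4375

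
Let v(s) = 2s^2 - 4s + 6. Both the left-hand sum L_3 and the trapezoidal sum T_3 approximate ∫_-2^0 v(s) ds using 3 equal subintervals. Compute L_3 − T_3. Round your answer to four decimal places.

L_3 ≈ 30.962963.
T_3 ≈ 25.629630.
L_3 − T_3 ≈ 5.3333.

5.3333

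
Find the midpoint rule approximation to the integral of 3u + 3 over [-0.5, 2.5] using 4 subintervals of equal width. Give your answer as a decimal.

Δu = (2.5 − (-0.5))/4 = 0.75.
Midpoints: -0.125, 0.625, 1.375, 2.125.
f(-0.125) = 2.625, f(0.625) = 4.875, f(1.375) = 7.125, f(2.125) = 9.375.
Sum = Δu · [f(-0.125) + f(0.625) + f(1.375) + f(2.125)].
Sum = 18.

18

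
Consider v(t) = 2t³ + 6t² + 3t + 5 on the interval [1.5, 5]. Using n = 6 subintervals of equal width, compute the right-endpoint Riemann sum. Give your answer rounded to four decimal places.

Δt = (5 − 1.5)/6 = 7/12.
Right endpoints: 25/12, 8/3, 3.25, 23/6, 53/12, 5.
v(25/12) = 47845/864, v(8/3) = 2527/27, v(3.25) = 146.78125, v(23/6) = 23471/108, v(53/12) = 265769/864, v(5) = 420.
Sum = Δt · [v(25/12) + v(8/3) + v(3.25) + ...].
Sum ≈ 723.7283.

723.7283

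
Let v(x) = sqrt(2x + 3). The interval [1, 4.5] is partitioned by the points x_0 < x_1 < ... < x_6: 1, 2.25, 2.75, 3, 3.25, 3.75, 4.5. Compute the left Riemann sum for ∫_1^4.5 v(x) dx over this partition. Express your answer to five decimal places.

Subinterval widths: 1.25, 0.5, 0.25, 0.25, 0.5, 0.75.
Left endpoints: 1, 2.25, 2.75, 3, 3.25, 3.75.
v(1) ≈ 2.23607, v(2.25) ≈ 2.73861, v(2.75) ≈ 2.91548, v(3) ≈ 3.00000, v(3.25) ≈ 3.08221, v(3.75) ≈ 3.24037.
Sum = Σ Δx_i · v(x_i).
Sum ≈ 9.61464.

9.61464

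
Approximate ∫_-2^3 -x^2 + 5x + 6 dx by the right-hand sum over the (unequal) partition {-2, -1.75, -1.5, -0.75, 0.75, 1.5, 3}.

Subinterval widths: 0.25, 0.25, 0.75, 1.5, 0.75, 1.5.
Right endpoints: -1.75, -1.5, -0.75, 0.75, 1.5, 3.
f(-1.75) = -5.8125, f(-1.5) = -3.75, f(-0.75) = 1.6875, f(0.75) = 9.1875, f(1.5) = 11.25, f(3) = 12.
Sum = Σ Δx_i · f(x_i).
Sum = 39.09375.

39.09375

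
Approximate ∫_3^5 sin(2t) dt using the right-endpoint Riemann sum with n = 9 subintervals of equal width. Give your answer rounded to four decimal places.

Δt = (5 − 3)/9 = 2/9.
Right endpoints: 29/9, 31/9, 11/3, 35/9, 37/9, 13/3, 41/9, 43/9, 5.
f(29/9) ≈ 0.1606, f(31/9) ≈ 0.5693, f(11/3) ≈ 0.8675, f(35/9) ≈ 0.9971, f(37/9) ≈ 0.9330, f(13/3) ≈ 0.6876, f(41/9) ≈ 0.3085, f(43/9) ≈ -0.1304, f(5) ≈ -0.5440.
Sum = Δt · [f(29/9) + f(31/9) + f(11/3) + ...].
Sum ≈ 0.8554.

0.8554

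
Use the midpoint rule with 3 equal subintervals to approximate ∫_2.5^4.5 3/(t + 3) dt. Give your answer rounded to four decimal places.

0.9296

Δt = (4.5 − 2.5)/3 = 2/3.
Midpoints: 17/6, 3.5, 25/6.
f(17/6) = 18/35, f(3.5) = 6/13, f(25/6) = 18/43.
Sum = Δt · [f(17/6) + f(3.5) + f(25/6)].
Sum ≈ 0.9296.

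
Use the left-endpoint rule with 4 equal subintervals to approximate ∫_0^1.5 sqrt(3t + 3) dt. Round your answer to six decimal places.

3.217209

Δt = (1.5 − 0)/4 = 0.375.
Left endpoints: 0, 0.375, 0.75, 1.125.
f(0) ≈ 1.732051, f(0.375) ≈ 2.031010, f(0.75) ≈ 2.291288, f(1.125) ≈ 2.524876.
Sum = Δt · [f(0) + f(0.375) + f(0.75) + f(1.125)].
Sum ≈ 3.217209.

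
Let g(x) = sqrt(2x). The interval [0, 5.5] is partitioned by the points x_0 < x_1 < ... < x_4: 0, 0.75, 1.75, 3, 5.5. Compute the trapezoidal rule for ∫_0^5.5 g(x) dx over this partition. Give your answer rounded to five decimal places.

11.91491

Subinterval widths: 0.75, 1, 1.25, 2.5.
g(0) ≈ 0.00000, g(0.75) ≈ 1.22474, g(1.75) ≈ 1.87083, g(3) ≈ 2.44949, g(5.5) ≈ 3.31662.
On each subinterval the trapezoid contributes (Δx_i/2)·[g(x_{i-1}) + g(x_i)].
Sum ≈ 11.91491.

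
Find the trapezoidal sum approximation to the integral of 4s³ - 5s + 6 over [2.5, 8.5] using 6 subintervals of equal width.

Δs = (8.5 − 2.5)/6 = 1.
f(2.5) = 56, f(3.5) = 160, f(4.5) = 348, f(5.5) = 644, f(6.5) = 1072, f(7.5) = 1656, f(8.5) = 2420.
T_6 = (Δs/2)·[f(s_0) + 2f(s_1) + ... + 2f(s_{5}) + f(s_6)].
Sum = 5118.

5118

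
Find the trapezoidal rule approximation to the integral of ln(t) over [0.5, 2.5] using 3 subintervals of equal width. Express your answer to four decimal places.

Δt = (2.5 − 0.5)/3 = 2/3.
f(0.5) ≈ -0.6931, f(7/6) ≈ 0.1542, f(11/6) ≈ 0.6061, f(2.5) ≈ 0.9163.
T_3 = (Δt/2)·[f(t_0) + 2f(t_1) + 2f(t_2) + f(t_3)].
Sum ≈ 0.5812.

0.5812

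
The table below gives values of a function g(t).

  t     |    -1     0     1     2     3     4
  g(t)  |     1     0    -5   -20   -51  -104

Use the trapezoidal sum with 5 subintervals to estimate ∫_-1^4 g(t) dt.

Δt = 1.
T_5 = (1/2)·[1 + 2·0 + 2·(-5) + 2·(-20) + 2·(-51) + (-104)] = -127.5.

-127.5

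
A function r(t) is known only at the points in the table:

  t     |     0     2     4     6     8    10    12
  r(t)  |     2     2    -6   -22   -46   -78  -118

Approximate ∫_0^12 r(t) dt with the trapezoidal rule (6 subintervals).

Δt = 2.
T_6 = (2/2)·[2 + 2·2 + 2·(-6) + 2·(-22) + 2·(-46) + 2·(-78) + (-118)] = -416.

-416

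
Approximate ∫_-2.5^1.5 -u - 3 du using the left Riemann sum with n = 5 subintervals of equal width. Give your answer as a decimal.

-8.4

Δu = (1.5 − (-2.5))/5 = 0.8.
Left endpoints: -2.5, -1.7, -0.9, -0.1, 0.7.
f(-2.5) = -0.5, f(-1.7) = -1.3, f(-0.9) = -2.1, f(-0.1) = -2.9, f(0.7) = -3.7.
Sum = Δu · [f(-2.5) + f(-1.7) + f(-0.9) + f(-0.1) + f(0.7)].
Sum = -8.4.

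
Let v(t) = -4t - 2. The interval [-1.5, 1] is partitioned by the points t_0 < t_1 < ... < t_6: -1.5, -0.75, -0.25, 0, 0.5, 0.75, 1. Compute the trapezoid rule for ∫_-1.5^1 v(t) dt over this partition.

Subinterval widths: 0.75, 0.5, 0.25, 0.5, 0.25, 0.25.
v(-1.5) = 4, v(-0.75) = 1, v(-0.25) = -1, v(0) = -2, v(0.5) = -4, v(0.75) = -5, v(1) = -6.
On each subinterval the trapezoid contributes (Δt_i/2)·[v(t_{i-1}) + v(t_i)].
Sum = -2.5.

-2.5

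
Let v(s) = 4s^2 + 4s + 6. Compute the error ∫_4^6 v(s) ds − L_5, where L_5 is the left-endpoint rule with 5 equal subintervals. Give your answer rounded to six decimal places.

17.386667

Exact integral: ∫_4^6 v(s) ds ≈ 254.66666667.
L_5 = 237.28.
Error ≈ 254.66666667 − 237.28 ≈ 17.386667.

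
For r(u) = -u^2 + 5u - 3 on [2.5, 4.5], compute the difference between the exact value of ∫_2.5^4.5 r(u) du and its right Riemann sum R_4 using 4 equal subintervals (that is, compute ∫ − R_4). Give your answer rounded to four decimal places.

1.0833

Exact integral: ∫_2.5^4.5 r(u) du ≈ 3.833333.
R_4 = 2.75.
Error ≈ 3.833333 − 2.75 ≈ 1.0833.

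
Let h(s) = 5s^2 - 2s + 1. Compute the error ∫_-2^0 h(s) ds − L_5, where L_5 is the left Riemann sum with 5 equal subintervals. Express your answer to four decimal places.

-5.0667

Exact integral: ∫_-2^0 h(s) ds ≈ 19.333333.
L_5 = 24.4.
Error ≈ 19.333333 − 24.4 ≈ -5.0667.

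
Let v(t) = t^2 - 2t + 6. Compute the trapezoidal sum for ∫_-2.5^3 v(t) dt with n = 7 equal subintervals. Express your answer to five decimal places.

Δt = (3 − (-2.5))/7 = 11/14.
v(-2.5) = 17.25, v(-12/7) = 606/49, v(-13/14) = 1709/196, v(-1/7) = 309/49, v(9/14) = 1005/196, v(10/7) = 254/49, v(31/14) = 1269/196, v(3) = 9.
T_7 = (Δt/2)·[v(t_0) + 2v(t_1) + ... + 2v(t_{6}) + v(t_7)].
Sum ≈ 45.02423.

45.02423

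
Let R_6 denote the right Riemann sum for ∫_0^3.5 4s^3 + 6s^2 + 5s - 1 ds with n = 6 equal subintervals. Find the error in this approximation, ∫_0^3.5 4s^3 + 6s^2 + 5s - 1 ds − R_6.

-81.921875

Exact integral: ∫_0^3.5 f(s) ds = 262.9375.
R_6 = 344.859375.
Error = 262.9375 − 344.859375 = -81.921875.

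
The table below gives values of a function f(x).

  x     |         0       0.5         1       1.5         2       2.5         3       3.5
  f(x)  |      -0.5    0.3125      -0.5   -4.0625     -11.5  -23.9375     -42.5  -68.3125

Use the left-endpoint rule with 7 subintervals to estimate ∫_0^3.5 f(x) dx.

-41.34375

Δx = 0.5.
Sum = 0.5·[(-0.5) + 0.3125 + (-0.5) + (-4.0625) + (-11.5) + (-23.9375) + (-42.5)] = -41.34375.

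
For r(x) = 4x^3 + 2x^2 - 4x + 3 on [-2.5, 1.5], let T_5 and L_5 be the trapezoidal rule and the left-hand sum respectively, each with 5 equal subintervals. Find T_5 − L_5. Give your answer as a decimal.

20.8

T_5 = -3.04.
L_5 = -23.84.
T_5 − L_5 = 20.8.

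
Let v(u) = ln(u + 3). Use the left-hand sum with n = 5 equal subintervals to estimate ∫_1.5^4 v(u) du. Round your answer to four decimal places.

Δu = (4 − 1.5)/5 = 0.5.
Left endpoints: 1.5, 2, 2.5, 3, 3.5.
v(1.5) ≈ 1.5041, v(2) ≈ 1.6094, v(2.5) ≈ 1.7047, v(3) ≈ 1.7918, v(3.5) ≈ 1.8718.
Sum = Δu · [v(1.5) + v(2) + v(2.5) + v(3) + v(3.5)].
Sum ≈ 4.2409.

4.2409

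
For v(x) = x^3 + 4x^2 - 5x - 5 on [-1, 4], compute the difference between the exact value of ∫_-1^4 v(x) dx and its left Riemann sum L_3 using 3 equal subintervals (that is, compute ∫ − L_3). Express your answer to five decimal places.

63.65741

Exact integral: ∫_-1^4 v(x) dx ≈ 87.9166667.
L_3 ≈ 24.2592593.
Error ≈ 87.9166667 − 24.2592593 ≈ 63.65741.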